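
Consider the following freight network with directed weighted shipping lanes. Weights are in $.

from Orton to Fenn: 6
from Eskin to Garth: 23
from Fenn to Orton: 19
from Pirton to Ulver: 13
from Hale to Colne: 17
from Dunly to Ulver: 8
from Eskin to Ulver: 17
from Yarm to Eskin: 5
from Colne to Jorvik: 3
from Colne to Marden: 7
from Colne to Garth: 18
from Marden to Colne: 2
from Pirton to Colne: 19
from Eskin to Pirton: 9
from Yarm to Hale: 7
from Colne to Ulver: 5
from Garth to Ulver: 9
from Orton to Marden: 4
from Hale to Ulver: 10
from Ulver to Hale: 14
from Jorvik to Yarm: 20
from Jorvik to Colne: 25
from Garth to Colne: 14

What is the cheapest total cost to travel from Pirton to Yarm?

Candidate routes:
Pirton → Ulver → Hale → Colne → Jorvik → Yarm: 13+14+17+3+20 = 67
Pirton → Colne → Jorvik → Yarm: 19+3+20 = 42
Cheapest is Pirton → Colne → Jorvik → Yarm at $42.

$42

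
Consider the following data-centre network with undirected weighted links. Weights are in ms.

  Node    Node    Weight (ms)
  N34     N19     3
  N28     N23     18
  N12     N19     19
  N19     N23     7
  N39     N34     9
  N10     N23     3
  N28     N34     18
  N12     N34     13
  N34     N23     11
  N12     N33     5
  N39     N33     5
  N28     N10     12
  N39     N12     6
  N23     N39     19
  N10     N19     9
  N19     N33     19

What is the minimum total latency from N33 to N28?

Compare a few routes:
N33–N39–N34–N28: 5+9+18 = 32
N33–N12–N34–N28: 5+13+18 = 36
Cheapest is N33–N39–N34–N28 at 32 ms.

32 ms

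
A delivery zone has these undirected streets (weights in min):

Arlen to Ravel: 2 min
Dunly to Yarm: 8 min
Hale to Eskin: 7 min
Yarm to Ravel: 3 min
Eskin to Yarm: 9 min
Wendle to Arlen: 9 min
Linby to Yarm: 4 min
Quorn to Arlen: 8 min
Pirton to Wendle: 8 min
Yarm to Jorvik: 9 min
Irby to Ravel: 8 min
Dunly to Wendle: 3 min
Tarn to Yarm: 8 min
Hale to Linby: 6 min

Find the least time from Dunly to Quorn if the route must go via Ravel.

21 min

Best Dunly to Ravel: Dunly → Yarm → Ravel costing 11
Shortest Ravel→Quorn: Ravel → Arlen → Quorn = 10
Total via Ravel: 11 + 10 = 21 min.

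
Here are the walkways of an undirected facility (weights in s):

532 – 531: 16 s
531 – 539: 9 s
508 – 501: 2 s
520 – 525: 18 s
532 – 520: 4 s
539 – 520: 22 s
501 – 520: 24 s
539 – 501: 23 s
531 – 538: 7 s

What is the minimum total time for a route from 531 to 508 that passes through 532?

Best 531 to 532: 531 → 532 costing 16
Shortest 532→508: 532 → 520 → 501 → 508 = 30
Total via 532: 16 + 30 = 46 s.

46 s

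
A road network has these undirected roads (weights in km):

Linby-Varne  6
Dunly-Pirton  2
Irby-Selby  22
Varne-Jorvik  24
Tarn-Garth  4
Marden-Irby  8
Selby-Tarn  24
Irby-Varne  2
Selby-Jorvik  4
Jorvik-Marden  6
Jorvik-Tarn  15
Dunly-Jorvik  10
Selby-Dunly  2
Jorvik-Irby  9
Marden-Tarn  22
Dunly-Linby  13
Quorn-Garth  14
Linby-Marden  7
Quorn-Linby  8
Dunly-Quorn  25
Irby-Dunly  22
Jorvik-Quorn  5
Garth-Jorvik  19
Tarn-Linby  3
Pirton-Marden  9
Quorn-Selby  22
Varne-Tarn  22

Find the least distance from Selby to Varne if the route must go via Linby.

Shortest Selby→Linby: Selby–Dunly–Linby = 15
Best Linby to Varne: Linby–Varne costing 6
Total via Linby: 15 + 6 = 21 km.

21 km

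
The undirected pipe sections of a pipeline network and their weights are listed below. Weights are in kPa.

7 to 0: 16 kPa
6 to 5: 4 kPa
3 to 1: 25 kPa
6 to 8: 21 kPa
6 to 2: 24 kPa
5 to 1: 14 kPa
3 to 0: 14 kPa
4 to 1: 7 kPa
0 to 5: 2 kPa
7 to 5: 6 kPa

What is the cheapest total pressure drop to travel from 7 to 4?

Compare a few routes:
7 - 5 - 0 - 3 - 1 - 4: 6+2+14+25+7 = 54
7 - 0 - 5 - 1 - 4: 16+2+14+7 = 39
7 - 5 - 1 - 4: 6+14+7 = 27
The minimum is 27 kPa via 7 - 5 - 1 - 4.

27 kPa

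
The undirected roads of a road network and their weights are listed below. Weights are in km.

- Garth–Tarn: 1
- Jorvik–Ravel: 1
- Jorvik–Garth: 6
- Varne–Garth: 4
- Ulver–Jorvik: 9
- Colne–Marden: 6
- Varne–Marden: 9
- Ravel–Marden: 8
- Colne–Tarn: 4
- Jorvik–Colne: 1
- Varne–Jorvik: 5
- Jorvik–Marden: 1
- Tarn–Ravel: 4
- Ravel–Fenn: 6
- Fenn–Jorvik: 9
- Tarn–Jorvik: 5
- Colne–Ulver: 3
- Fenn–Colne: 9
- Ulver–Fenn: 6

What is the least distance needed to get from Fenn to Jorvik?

Shortest distances from Fenn:
Fenn: 0
Ravel: 6  (via Fenn)
Ulver: 6  (via Fenn)
Jorvik: 7  (via Ravel)
Shortest route: Fenn–Ravel–Jorvik = 7 km.

7 km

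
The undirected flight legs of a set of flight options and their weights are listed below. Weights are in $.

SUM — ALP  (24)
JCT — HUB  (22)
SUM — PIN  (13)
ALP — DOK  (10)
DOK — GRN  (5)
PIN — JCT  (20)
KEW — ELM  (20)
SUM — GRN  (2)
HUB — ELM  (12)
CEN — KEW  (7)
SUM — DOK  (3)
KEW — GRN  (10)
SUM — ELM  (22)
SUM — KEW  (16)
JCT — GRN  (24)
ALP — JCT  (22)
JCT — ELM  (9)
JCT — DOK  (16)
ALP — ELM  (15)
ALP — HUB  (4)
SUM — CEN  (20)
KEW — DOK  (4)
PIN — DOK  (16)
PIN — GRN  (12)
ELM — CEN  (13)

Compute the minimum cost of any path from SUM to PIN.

$13

Candidate routes:
SUM - DOK - PIN: 3+16 = 19
SUM - PIN: 13 = 13
SUM - GRN - PIN: 2+12 = 14
Cheapest is SUM - PIN at $13.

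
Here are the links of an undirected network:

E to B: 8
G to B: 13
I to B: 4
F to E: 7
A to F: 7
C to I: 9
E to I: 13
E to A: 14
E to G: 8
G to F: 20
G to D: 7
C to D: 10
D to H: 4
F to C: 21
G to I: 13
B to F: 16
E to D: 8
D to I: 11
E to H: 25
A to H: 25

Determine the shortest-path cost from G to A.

22

Candidate routes:
G → D → E → F → A: 7+8+7+7 = 29
G → D → E → A: 7+8+14 = 29
G → E → A: 8+14 = 22
G → F → A: 20+7 = 27
Cheapest is G → E → A at 22.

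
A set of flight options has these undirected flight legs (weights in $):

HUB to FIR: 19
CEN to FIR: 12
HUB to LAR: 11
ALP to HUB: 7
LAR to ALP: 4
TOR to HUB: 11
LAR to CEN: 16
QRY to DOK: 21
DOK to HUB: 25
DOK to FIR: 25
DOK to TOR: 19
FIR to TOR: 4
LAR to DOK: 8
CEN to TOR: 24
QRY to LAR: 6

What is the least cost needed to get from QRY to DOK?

Candidate routes:
QRY → DOK: 21 = 21
QRY → LAR → DOK: 6+8 = 14
Cheapest is QRY → LAR → DOK at $14.

$14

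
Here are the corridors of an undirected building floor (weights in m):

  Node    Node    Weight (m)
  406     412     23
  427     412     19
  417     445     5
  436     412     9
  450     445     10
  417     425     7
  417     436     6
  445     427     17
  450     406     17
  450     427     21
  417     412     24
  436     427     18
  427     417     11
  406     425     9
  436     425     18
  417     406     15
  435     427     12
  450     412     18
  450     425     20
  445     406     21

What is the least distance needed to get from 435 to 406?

38 m

Running Dijkstra from 435:
435: 0
427: 12  (via 435)
417: 23  (via 427)
445: 28  (via 417)
436: 29  (via 417)
425: 30  (via 417)
412: 31  (via 427)
450: 33  (via 427)
406: 38  (via 417)
Shortest route: 435–427–417–406 = 38 m.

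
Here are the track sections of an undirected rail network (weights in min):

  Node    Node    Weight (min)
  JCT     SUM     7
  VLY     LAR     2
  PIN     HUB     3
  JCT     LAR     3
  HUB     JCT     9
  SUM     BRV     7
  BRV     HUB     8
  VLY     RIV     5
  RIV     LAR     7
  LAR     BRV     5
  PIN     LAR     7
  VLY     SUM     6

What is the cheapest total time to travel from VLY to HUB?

Shortest distances from VLY:
VLY: 0
LAR: 2  (via VLY)
RIV: 5  (via VLY)
JCT: 5  (via LAR)
SUM: 6  (via VLY)
BRV: 7  (via LAR)
PIN: 9  (via LAR)
HUB: 12  (via PIN)
Shortest route: VLY → LAR → PIN → HUB = 12 min.

12 min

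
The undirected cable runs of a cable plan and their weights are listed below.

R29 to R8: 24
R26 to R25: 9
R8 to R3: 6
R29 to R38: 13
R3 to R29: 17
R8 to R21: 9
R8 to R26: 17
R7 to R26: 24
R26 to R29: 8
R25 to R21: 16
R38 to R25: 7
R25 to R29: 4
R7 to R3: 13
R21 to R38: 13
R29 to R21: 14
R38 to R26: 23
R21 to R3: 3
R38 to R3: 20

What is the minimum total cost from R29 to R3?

17

Enumerating some paths:
R29–R3: 17 = 17
R29–R25–R21–R3: 4+16+3 = 23
The minimum is 17 via R29–R3.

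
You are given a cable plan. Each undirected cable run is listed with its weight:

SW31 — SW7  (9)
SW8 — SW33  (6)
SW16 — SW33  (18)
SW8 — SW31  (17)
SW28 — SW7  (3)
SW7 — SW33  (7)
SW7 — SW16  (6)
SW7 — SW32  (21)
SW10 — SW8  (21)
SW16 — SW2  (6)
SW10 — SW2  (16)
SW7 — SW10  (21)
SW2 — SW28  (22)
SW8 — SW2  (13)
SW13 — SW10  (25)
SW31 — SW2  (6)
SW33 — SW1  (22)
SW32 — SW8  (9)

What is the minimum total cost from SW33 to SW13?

Candidate routes:
SW33 → SW8 → SW10 → SW13: 6+21+25 = 52
SW33 → SW7 → SW10 → SW13: 7+21+25 = 53
The minimum is 52 via SW33 → SW8 → SW10 → SW13.

52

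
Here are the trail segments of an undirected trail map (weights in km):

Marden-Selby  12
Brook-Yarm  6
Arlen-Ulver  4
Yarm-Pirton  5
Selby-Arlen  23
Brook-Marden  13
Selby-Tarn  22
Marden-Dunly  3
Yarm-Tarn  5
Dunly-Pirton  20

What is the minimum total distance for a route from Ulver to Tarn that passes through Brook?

63 km

Best Ulver to Brook: Ulver → Arlen → Selby → Marden → Brook costing 52
Shortest Brook→Tarn: Brook → Yarm → Tarn = 11
Total via Brook: 52 + 11 = 63 km.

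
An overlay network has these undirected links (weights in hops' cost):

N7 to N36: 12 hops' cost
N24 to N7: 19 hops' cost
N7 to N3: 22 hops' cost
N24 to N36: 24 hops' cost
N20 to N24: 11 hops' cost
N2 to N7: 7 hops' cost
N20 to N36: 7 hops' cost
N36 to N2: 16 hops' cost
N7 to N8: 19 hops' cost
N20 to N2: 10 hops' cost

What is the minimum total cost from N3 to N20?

39 hops' cost

Shortest distances from N3:
N3: 0
N7: 22  (via N3)
N2: 29  (via N7)
N36: 34  (via N7)
N20: 39  (via N2)
Shortest route: N3–N7–N2–N20 = 39 hops' cost.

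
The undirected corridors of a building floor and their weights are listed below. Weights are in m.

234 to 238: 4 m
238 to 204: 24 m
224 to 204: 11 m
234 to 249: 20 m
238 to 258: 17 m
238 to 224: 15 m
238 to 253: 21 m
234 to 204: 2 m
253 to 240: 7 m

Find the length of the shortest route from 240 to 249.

52 m

Candidate routes:
240 - 253 - 238 - 234 - 249: 7+21+4+20 = 52
240 - 253 - 238 - 224 - 204 - 234 - 249: 7+21+15+11+2+20 = 76
240 - 253 - 238 - 204 - 234 - 249: 7+21+24+2+20 = 74
The minimum is 52 m via 240 - 253 - 238 - 234 - 249.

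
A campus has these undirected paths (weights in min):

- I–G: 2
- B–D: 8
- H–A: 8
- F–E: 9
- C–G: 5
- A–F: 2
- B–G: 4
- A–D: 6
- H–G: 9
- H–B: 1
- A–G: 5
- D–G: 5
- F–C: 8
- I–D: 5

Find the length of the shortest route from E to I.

18 min

Running Dijkstra from E:
E: 0
F: 9  (via E)
A: 11  (via F)
G: 16  (via A)
C: 17  (via F)
D: 17  (via A)
I: 18  (via G)
Shortest route: E → F → A → G → I = 18 min.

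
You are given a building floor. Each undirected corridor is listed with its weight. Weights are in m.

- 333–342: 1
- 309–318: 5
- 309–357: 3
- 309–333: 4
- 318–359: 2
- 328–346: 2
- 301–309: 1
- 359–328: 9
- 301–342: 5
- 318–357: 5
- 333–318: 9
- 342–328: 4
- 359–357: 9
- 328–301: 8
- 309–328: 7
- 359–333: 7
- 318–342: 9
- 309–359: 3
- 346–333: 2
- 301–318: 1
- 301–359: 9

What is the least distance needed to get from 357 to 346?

Enumerating some paths:
357 → 309 → 333 → 346: 3+4+2 = 9
357 → 309 → 301 → 342 → 333 → 346: 3+1+5+1+2 = 12
357 → 309 → 328 → 346: 3+7+2 = 12
Cheapest is 357 → 309 → 333 → 346 at 9 m.

9 m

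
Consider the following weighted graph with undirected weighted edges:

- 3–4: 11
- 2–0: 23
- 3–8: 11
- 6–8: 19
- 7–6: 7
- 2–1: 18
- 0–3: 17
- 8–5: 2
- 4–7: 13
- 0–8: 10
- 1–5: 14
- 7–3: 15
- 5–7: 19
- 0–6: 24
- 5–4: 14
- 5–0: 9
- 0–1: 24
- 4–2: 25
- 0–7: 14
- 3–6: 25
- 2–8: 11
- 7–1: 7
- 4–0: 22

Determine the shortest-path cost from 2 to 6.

30

Shortest distances from 2:
2: 0
8: 11  (via 2)
5: 13  (via 8)
1: 18  (via 2)
0: 21  (via 8)
3: 22  (via 8)
4: 25  (via 2)
7: 25  (via 1)
6: 30  (via 8)
Shortest route: 2–8–6 = 30.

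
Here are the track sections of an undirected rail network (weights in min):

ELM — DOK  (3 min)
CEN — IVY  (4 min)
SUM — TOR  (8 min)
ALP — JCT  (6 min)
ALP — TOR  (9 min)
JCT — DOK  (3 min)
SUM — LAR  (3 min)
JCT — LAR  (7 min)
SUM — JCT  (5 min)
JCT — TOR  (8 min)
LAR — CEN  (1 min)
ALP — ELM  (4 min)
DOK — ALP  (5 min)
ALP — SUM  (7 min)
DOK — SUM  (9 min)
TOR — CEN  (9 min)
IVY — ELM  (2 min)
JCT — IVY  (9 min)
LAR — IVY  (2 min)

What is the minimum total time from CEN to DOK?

Enumerating some paths:
CEN - LAR - JCT - DOK: 1+7+3 = 11
CEN - IVY - ELM - DOK: 4+2+3 = 9
CEN - LAR - IVY - ELM - DOK: 1+2+2+3 = 8
CEN - LAR - SUM - JCT - DOK: 1+3+5+3 = 12
The minimum is 8 min via CEN - LAR - IVY - ELM - DOK.

8 min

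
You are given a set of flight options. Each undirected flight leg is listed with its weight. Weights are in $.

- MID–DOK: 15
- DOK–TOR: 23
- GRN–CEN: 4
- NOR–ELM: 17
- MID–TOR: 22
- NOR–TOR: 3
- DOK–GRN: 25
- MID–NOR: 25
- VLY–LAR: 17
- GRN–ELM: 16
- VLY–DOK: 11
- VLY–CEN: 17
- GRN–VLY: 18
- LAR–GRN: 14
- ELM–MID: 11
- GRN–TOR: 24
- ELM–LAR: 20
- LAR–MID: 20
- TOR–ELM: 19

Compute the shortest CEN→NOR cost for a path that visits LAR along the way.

$55

Best CEN to LAR: CEN → GRN → LAR costing 18
Shortest LAR→NOR: LAR → ELM → NOR = 37
Total via LAR: 18 + 37 = $55.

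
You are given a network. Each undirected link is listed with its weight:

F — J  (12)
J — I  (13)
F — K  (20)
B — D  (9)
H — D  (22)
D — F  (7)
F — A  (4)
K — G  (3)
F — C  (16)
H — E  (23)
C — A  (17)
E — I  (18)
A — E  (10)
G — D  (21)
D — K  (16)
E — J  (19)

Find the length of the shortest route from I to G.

Running Dijkstra from I:
I: 0
J: 13  (via I)
E: 18  (via I)
F: 25  (via J)
A: 28  (via E)
D: 32  (via F)
B: 41  (via D)
C: 41  (via F)
H: 41  (via E)
K: 45  (via F)
G: 48  (via K)
Shortest route: I → J → F → K → G = 48.

48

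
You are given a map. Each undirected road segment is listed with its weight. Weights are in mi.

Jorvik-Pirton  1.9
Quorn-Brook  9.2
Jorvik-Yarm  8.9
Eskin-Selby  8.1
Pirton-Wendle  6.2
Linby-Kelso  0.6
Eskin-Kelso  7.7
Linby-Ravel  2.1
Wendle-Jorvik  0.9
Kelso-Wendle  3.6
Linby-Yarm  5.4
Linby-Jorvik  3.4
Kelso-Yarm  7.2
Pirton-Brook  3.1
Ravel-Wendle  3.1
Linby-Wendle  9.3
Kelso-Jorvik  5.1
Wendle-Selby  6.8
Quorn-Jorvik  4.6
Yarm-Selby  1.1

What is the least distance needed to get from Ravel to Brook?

Enumerating some paths:
Ravel–Linby–Kelso–Wendle–Jorvik–Pirton–Brook: 2.1+0.6+3.6+0.9+1.9+3.1 = 12.2
Ravel–Wendle–Jorvik–Pirton–Brook: 3.1+0.9+1.9+3.1 = 9
Ravel–Linby–Jorvik–Pirton–Brook: 2.1+3.4+1.9+3.1 = 10.5
Cheapest is Ravel–Wendle–Jorvik–Pirton–Brook at 9 mi.

9 mi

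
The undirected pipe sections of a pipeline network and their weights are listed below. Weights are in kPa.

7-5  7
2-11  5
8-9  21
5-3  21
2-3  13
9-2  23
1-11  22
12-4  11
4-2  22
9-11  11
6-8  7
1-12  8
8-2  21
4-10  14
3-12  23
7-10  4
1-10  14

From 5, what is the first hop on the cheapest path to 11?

Candidate routes:
5–3–2–11: 21+13+5 = 39
5–7–10–4–2–11: 7+4+14+22+5 = 52
5–7–10–1–11: 7+4+14+22 = 47
The minimum is 39 kPa via 5–3–2–11.
So from 5 the first move is to 3.

3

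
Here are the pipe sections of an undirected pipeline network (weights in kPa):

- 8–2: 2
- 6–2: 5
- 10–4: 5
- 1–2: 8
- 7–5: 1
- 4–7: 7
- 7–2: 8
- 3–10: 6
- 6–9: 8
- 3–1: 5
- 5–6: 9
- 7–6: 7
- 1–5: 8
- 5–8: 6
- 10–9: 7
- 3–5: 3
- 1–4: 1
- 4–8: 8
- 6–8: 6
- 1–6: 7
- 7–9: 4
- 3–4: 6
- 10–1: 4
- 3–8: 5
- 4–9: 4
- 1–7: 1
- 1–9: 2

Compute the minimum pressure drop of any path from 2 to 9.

10 kPa

Settle nodes by increasing distance from 2:
2: 0
8: 2  (via 2)
6: 5  (via 2)
3: 7  (via 8)
1: 8  (via 2)
5: 8  (via 8)
7: 8  (via 2)
4: 9  (via 1)
9: 10  (via 1)
Shortest route: 2–1–9 = 10 kPa.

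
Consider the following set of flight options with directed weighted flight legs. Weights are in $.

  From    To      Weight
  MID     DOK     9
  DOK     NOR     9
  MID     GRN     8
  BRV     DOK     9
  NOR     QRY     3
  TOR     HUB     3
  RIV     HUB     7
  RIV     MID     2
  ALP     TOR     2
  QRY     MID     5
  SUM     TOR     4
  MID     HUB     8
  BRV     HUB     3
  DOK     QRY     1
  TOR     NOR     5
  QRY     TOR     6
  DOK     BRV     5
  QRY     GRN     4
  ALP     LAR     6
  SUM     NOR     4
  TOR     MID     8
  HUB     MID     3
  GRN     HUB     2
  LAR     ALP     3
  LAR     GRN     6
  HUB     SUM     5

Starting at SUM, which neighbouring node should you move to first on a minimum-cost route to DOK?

Compare a few routes:
SUM - TOR - MID - DOK: 4+8+9 = 21
SUM - NOR - QRY - GRN - HUB - MID - DOK: 4+3+4+2+3+9 = 25
SUM - NOR - QRY - MID - DOK: 4+3+5+9 = 21
SUM - TOR - HUB - MID - DOK: 4+3+3+9 = 19
Cheapest is SUM - TOR - HUB - MID - DOK at $19.
So from SUM the first move is to TOR.

TOR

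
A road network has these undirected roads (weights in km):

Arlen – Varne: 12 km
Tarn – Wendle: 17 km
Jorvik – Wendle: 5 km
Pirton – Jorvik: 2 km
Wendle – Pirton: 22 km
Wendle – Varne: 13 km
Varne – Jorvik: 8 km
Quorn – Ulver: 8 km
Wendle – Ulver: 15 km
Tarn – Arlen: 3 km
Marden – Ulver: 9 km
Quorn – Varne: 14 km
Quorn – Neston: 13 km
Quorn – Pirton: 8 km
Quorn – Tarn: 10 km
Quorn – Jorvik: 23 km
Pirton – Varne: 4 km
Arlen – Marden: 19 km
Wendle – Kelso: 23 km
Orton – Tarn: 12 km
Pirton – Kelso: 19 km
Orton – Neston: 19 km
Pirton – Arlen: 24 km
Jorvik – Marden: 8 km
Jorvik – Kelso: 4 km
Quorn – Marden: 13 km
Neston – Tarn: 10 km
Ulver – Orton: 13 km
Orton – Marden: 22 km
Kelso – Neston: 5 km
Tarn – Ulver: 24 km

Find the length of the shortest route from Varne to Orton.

27 km

Running Dijkstra from Varne:
Varne: 0
Pirton: 4  (via Varne)
Jorvik: 6  (via Pirton)
Kelso: 10  (via Jorvik)
Wendle: 11  (via Jorvik)
Quorn: 12  (via Pirton)
Arlen: 12  (via Varne)
Marden: 14  (via Jorvik)
Neston: 15  (via Kelso)
Tarn: 15  (via Arlen)
Ulver: 20  (via Quorn)
Orton: 27  (via Tarn)
Shortest route: Varne → Arlen → Tarn → Orton = 27 km.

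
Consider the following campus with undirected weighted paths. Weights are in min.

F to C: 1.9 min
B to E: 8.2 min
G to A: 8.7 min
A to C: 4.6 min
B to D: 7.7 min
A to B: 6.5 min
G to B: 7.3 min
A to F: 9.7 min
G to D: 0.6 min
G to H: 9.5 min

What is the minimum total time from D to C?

Running Dijkstra from D:
D: 0
G: 0.6  (via D)
B: 7.7  (via D)
A: 9.3  (via G)
H: 10.1  (via G)
C: 13.9  (via A)
Shortest route: D–G–A–C = 13.9 min.

13.9 min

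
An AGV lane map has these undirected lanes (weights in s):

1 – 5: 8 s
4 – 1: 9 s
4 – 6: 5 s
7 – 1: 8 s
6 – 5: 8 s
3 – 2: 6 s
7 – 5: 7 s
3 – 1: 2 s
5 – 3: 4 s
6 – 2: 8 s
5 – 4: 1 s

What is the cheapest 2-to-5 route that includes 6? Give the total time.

Shortest 2→6: 2–6 = 8
Best 6 to 5: 6–4–5 costing 6
Total via 6: 8 + 6 = 14 s.

14 s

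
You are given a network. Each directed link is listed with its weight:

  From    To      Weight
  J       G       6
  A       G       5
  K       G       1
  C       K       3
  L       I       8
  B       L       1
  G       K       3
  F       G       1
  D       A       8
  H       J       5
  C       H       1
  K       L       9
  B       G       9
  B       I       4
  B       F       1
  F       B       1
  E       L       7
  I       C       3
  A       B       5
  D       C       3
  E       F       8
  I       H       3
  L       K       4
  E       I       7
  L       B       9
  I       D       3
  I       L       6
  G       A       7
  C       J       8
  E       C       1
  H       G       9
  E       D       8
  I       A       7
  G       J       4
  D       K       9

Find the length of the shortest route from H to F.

22

Settle nodes by increasing distance from H:
H: 0
J: 5  (via H)
G: 9  (via H)
K: 12  (via G)
A: 16  (via G)
B: 21  (via A)
L: 21  (via K)
F: 22  (via B)
Shortest route: H → G → A → B → F = 22.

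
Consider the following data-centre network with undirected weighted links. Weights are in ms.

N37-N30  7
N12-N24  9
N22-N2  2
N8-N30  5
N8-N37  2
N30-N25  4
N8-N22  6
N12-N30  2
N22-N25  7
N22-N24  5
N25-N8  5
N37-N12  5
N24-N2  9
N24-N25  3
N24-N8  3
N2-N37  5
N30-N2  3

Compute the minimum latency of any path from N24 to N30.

Compare a few routes:
N24 - N25 - N30: 3+4 = 7
N24 - N12 - N30: 9+2 = 11
N24 - N8 - N30: 3+5 = 8
N24 - N22 - N2 - N30: 5+2+3 = 10
Cheapest is N24 - N25 - N30 at 7 ms.

7 ms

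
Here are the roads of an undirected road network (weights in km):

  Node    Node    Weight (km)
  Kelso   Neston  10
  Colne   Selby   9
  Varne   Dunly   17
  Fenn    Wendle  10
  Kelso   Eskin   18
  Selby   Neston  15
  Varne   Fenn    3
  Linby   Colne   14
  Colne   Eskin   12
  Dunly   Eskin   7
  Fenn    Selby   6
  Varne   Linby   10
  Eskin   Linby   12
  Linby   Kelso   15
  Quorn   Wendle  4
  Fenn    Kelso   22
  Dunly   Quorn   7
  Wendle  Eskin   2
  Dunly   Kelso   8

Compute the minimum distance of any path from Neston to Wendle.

27 km

Enumerating some paths:
Neston–Kelso–Dunly–Quorn–Wendle: 10+8+7+4 = 29
Neston–Selby–Fenn–Wendle: 15+6+10 = 31
Neston–Kelso–Dunly–Eskin–Wendle: 10+8+7+2 = 27
Neston–Kelso–Eskin–Wendle: 10+18+2 = 30
Cheapest is Neston–Kelso–Dunly–Eskin–Wendle at 27 km.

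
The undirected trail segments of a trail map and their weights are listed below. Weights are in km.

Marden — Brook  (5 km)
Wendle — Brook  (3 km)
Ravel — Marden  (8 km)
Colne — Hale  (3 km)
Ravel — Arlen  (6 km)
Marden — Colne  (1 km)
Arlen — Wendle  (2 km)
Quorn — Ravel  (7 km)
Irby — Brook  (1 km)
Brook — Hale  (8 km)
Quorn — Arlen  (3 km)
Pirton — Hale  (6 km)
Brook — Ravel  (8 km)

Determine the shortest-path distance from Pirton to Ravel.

Shortest distances from Pirton:
Pirton: 0
Hale: 6  (via Pirton)
Colne: 9  (via Hale)
Marden: 10  (via Colne)
Brook: 14  (via Hale)
Irby: 15  (via Brook)
Wendle: 17  (via Brook)
Ravel: 18  (via Marden)
Shortest route: Pirton → Hale → Colne → Marden → Ravel = 18 km.

18 km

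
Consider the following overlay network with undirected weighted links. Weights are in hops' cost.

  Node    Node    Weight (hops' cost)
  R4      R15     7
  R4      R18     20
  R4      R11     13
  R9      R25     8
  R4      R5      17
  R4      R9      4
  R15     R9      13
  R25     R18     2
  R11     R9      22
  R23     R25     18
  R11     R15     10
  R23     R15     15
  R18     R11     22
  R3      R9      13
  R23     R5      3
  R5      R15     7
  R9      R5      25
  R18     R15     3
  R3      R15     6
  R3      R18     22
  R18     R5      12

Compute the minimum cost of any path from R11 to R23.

Enumerating some paths:
R11 - R15 - R5 - R23: 10+7+3 = 20
R11 - R15 - R23: 10+15 = 25
R11 - R15 - R18 - R5 - R23: 10+3+12+3 = 28
Cheapest is R11 - R15 - R5 - R23 at 20 hops' cost.

20 hops' cost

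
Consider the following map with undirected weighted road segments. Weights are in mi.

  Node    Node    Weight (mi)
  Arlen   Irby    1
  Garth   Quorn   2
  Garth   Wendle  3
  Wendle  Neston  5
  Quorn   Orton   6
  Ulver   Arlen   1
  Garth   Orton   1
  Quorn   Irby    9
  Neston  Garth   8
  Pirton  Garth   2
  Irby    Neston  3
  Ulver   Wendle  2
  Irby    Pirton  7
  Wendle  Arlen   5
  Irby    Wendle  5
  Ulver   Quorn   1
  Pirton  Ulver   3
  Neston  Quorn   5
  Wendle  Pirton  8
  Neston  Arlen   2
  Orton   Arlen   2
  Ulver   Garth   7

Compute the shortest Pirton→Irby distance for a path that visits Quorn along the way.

Shortest Pirton→Quorn: Pirton–Garth–Quorn = 4
Shortest Quorn→Irby: Quorn–Ulver–Arlen–Irby = 3
Total via Quorn: 4 + 3 = 7 mi.

7 mi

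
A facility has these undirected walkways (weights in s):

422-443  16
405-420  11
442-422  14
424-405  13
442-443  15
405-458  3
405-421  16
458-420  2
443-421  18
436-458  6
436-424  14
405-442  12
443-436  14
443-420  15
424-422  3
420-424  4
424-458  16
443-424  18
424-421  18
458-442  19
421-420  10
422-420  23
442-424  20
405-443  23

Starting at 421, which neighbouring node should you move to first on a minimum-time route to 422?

Enumerating some paths:
421 → 405 → 458 → 420 → 424 → 422: 16+3+2+4+3 = 28
421 → 424 → 422: 18+3 = 21
421 → 420 → 424 → 422: 10+4+3 = 17
The minimum is 17 s via 421 → 420 → 424 → 422.
So from 421 the first move is to 420.

420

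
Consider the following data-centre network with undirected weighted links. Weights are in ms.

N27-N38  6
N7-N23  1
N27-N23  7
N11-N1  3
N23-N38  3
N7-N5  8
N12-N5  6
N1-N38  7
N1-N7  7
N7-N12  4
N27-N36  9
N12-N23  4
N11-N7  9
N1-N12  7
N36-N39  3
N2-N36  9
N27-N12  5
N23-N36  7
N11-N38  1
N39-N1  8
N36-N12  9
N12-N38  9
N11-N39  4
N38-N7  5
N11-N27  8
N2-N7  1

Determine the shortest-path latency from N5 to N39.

Enumerating some paths:
N5 → N12 → N23 → N38 → N11 → N39: 6+4+3+1+4 = 18
N5 → N12 → N36 → N39: 6+9+3 = 18
N5 → N7 → N23 → N38 → N11 → N39: 8+1+3+1+4 = 17
N5 → N7 → N38 → N11 → N39: 8+5+1+4 = 18
The minimum is 17 ms via N5 → N7 → N23 → N38 → N11 → N39.

17 ms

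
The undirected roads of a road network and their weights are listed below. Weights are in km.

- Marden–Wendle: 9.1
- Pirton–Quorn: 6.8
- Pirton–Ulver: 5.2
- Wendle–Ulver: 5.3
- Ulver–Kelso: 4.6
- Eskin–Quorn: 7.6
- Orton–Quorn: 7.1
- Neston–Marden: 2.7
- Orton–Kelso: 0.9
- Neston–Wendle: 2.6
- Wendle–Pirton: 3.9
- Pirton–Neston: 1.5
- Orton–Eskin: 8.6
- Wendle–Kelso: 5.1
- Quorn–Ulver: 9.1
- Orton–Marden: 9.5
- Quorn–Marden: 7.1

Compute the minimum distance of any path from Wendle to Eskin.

Settle nodes by increasing distance from Wendle:
Wendle: 0
Neston: 2.6  (via Wendle)
Pirton: 3.9  (via Wendle)
Kelso: 5.1  (via Wendle)
Marden: 5.3  (via Neston)
Ulver: 5.3  (via Wendle)
Orton: 6  (via Kelso)
Quorn: 10.7  (via Pirton)
Eskin: 14.6  (via Orton)
Shortest route: Wendle → Kelso → Orton → Eskin = 14.6 km.

14.6 km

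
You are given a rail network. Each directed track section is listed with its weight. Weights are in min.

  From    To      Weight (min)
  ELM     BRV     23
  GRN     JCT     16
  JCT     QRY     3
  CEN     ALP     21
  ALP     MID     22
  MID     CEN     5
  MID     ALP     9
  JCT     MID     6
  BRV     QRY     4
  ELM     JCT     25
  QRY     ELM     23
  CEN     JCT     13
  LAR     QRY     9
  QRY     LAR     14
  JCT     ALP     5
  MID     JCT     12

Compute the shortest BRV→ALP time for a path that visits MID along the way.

Shortest BRV→MID: BRV → QRY → ELM → JCT → MID = 58
Best MID to ALP: MID → ALP costing 9
Total via MID: 58 + 9 = 67 min.

67 min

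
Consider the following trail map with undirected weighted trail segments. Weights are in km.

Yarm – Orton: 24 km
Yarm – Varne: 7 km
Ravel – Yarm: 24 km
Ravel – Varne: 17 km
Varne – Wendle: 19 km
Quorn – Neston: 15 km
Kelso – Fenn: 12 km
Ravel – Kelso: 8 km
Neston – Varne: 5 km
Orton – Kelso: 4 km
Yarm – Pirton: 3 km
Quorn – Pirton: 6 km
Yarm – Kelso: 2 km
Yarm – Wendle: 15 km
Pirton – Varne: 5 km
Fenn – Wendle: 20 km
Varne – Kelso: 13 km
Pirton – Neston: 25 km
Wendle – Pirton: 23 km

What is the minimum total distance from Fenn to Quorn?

23 km

Enumerating some paths:
Fenn - Kelso - Yarm - Varne - Pirton - Quorn: 12+2+7+5+6 = 32
Fenn - Kelso - Yarm - Pirton - Quorn: 12+2+3+6 = 23
The minimum is 23 km via Fenn - Kelso - Yarm - Pirton - Quorn.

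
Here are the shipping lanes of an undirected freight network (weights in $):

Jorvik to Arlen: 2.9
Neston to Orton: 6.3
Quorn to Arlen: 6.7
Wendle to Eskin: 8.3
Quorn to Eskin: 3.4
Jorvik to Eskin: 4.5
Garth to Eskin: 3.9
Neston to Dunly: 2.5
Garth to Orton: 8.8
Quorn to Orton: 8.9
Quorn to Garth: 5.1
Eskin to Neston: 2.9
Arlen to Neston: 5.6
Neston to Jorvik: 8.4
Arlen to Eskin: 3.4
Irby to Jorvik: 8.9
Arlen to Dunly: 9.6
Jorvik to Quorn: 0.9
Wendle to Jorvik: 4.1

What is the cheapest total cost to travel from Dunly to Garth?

Settle nodes by increasing distance from Dunly:
Dunly: 0
Neston: 2.5  (via Dunly)
Eskin: 5.4  (via Neston)
Arlen: 8.1  (via Neston)
Orton: 8.8  (via Neston)
Quorn: 8.8  (via Eskin)
Garth: 9.3  (via Eskin)
Shortest route: Dunly–Neston–Eskin–Garth = $9.3.

$9.3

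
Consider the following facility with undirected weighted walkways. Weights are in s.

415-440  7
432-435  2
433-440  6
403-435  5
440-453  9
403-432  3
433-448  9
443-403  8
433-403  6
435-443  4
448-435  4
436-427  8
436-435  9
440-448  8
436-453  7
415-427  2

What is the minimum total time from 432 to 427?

Settle nodes by increasing distance from 432:
432: 0
435: 2  (via 432)
403: 3  (via 432)
448: 6  (via 435)
443: 6  (via 435)
433: 9  (via 403)
436: 11  (via 435)
440: 14  (via 448)
453: 18  (via 436)
427: 19  (via 436)
Shortest route: 432–435–436–427 = 19 s.

19 s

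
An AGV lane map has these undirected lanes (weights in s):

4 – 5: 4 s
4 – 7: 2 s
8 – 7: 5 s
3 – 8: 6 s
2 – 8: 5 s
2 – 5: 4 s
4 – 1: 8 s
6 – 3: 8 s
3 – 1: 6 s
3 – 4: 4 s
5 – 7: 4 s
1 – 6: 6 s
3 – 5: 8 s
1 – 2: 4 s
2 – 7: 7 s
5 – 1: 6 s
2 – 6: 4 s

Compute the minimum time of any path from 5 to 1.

6 s

Settle nodes by increasing distance from 5:
5: 0
2: 4  (via 5)
4: 4  (via 5)
7: 4  (via 5)
1: 6  (via 5)
Shortest route: 5–1 = 6 s.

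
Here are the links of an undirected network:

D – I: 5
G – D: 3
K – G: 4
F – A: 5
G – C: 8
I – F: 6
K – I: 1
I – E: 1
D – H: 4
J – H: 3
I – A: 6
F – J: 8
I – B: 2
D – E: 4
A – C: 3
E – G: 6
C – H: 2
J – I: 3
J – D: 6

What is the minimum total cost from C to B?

10

Running Dijkstra from C:
C: 0
H: 2  (via C)
A: 3  (via C)
J: 5  (via H)
D: 6  (via H)
F: 8  (via A)
G: 8  (via C)
I: 8  (via J)
E: 9  (via I)
K: 9  (via I)
B: 10  (via I)
Shortest route: C–H–J–I–B = 10.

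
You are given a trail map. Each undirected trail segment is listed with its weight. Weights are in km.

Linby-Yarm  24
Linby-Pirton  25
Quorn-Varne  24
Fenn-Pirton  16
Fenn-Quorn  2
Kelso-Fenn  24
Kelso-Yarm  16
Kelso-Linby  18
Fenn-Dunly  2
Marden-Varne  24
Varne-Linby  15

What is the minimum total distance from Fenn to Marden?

50 km

Running Dijkstra from Fenn:
Fenn: 0
Quorn: 2  (via Fenn)
Dunly: 2  (via Fenn)
Pirton: 16  (via Fenn)
Kelso: 24  (via Fenn)
Varne: 26  (via Quorn)
Yarm: 40  (via Kelso)
Linby: 41  (via Pirton)
Marden: 50  (via Varne)
Shortest route: Fenn → Quorn → Varne → Marden = 50 km.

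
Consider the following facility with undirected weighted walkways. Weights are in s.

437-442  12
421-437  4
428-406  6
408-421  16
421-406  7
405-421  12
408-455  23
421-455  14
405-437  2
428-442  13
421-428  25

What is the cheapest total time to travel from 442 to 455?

Enumerating some paths:
442–428–406–421–455: 13+6+7+14 = 40
442–437–421–455: 12+4+14 = 30
442–437–405–421–455: 12+2+12+14 = 40
The minimum is 30 s via 442–437–421–455.

30 s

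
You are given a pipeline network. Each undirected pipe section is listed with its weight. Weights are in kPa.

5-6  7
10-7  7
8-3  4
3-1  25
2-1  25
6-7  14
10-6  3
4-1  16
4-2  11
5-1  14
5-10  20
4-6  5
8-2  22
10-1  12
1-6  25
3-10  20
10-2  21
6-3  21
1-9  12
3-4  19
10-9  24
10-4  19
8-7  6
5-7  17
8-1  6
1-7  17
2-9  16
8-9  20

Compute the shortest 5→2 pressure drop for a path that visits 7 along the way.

Best 5 to 7: 5 → 7 costing 17
Shortest 7→2: 7 → 10 → 6 → 4 → 2 = 26
Total via 7: 17 + 26 = 43 kPa.

43 kPa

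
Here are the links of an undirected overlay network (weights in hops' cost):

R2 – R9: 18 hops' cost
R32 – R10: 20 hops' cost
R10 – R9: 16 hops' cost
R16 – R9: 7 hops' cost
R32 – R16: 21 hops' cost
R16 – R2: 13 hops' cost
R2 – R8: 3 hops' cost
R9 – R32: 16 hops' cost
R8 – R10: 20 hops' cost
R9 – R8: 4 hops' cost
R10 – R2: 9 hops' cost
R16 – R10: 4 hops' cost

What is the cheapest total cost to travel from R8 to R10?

12 hops' cost

Compare a few routes:
R8 → R10: 20 = 20
R8 → R2 → R10: 3+9 = 12
R8 → R9 → R16 → R10: 4+7+4 = 15
Cheapest is R8 → R2 → R10 at 12 hops' cost.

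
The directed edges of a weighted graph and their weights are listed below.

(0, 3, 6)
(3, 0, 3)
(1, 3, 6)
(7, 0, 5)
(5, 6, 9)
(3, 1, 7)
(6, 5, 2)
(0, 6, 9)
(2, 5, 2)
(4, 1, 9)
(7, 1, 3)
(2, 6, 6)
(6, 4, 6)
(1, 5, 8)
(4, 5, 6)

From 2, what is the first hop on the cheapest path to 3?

Enumerating some paths:
2 - 6 - 4 - 1 - 3: 6+6+9+6 = 27
2 - 5 - 6 - 4 - 1 - 3: 2+9+6+9+6 = 32
The minimum is 27 via 2 - 6 - 4 - 1 - 3.
So from 2 the first move is to 6.

6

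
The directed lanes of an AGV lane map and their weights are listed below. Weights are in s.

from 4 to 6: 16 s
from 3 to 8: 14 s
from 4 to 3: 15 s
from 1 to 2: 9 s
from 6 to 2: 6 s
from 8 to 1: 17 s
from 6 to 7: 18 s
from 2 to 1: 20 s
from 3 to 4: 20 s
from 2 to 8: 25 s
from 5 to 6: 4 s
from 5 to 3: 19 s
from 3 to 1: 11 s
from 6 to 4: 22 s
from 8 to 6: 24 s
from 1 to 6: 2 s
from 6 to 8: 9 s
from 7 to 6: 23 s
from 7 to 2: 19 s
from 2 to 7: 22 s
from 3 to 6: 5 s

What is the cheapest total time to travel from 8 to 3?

Shortest distances from 8:
8: 0
1: 17  (via 8)
6: 19  (via 1)
2: 25  (via 6)
7: 37  (via 6)
4: 41  (via 6)
3: 56  (via 4)
Shortest route: 8–1–6–4–3 = 56 s.

56 s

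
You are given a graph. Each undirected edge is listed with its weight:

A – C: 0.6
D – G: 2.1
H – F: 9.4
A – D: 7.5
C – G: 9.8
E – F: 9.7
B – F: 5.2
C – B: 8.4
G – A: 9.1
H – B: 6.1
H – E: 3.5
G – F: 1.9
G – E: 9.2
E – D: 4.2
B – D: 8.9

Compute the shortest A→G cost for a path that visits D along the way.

Shortest A→D: A → D = 7.5
Shortest D→G: D → G = 2.1
Total via D: 7.5 + 2.1 = 9.6.

9.6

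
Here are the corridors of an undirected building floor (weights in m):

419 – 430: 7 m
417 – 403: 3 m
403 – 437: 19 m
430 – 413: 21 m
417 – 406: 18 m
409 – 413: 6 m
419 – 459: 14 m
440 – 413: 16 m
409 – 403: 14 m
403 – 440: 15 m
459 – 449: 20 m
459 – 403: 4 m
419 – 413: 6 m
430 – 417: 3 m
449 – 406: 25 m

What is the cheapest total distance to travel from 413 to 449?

Settle nodes by increasing distance from 413:
413: 0
409: 6  (via 413)
419: 6  (via 413)
430: 13  (via 419)
417: 16  (via 430)
440: 16  (via 413)
403: 19  (via 417)
459: 20  (via 419)
406: 34  (via 417)
437: 38  (via 403)
449: 40  (via 459)
Shortest route: 413 → 419 → 459 → 449 = 40 m.

40 m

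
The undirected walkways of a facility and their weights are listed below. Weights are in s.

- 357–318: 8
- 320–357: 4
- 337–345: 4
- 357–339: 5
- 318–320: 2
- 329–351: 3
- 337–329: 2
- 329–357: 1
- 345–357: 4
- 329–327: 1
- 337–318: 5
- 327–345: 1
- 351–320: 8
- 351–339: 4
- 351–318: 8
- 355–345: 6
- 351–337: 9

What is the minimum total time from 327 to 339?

Shortest distances from 327:
327: 0
329: 1  (via 327)
345: 1  (via 327)
357: 2  (via 329)
337: 3  (via 329)
351: 4  (via 329)
320: 6  (via 357)
355: 7  (via 345)
339: 7  (via 357)
Shortest route: 327–329–357–339 = 7 s.

7 s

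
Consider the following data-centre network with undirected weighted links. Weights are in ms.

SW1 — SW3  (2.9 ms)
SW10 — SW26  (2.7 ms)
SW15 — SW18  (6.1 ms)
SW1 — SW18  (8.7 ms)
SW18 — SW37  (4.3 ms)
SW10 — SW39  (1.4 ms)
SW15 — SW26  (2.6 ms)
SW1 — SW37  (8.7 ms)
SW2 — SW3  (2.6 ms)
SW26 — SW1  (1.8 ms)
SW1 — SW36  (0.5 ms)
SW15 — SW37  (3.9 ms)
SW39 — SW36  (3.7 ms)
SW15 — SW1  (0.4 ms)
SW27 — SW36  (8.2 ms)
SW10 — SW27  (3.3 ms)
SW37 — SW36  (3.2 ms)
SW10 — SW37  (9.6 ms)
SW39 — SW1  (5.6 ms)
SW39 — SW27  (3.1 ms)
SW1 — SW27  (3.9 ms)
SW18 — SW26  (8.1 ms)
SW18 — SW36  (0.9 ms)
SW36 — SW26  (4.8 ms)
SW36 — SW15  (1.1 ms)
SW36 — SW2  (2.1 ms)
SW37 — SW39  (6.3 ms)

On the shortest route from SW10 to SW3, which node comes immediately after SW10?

SW26

Enumerating some paths:
SW10 - SW39 - SW36 - SW15 - SW1 - SW3: 1.4+3.7+1.1+0.4+2.9 = 9.5
SW10 - SW39 - SW36 - SW1 - SW3: 1.4+3.7+0.5+2.9 = 8.5
SW10 - SW26 - SW15 - SW1 - SW3: 2.7+2.6+0.4+2.9 = 8.6
SW10 - SW26 - SW1 - SW3: 2.7+1.8+2.9 = 7.4
Cheapest is SW10 - SW26 - SW1 - SW3 at 7.4 ms.
So from SW10 the first move is to SW26.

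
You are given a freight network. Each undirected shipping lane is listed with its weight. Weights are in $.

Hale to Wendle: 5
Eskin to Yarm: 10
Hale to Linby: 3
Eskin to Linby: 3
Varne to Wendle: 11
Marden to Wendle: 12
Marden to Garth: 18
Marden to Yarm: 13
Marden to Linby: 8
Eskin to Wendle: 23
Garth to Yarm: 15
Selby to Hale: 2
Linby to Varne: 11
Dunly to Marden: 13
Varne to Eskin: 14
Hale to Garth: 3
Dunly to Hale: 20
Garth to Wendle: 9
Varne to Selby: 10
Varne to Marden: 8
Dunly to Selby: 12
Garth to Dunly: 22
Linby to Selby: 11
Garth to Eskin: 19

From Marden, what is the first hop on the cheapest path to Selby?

Enumerating some paths:
Marden → Linby → Selby: 8+11 = 19
Marden → Linby → Hale → Selby: 8+3+2 = 13
Marden → Wendle → Hale → Selby: 12+5+2 = 19
Marden → Varne → Selby: 8+10 = 18
The minimum is $13 via Marden → Linby → Hale → Selby.
So from Marden the first move is to Linby.

Linby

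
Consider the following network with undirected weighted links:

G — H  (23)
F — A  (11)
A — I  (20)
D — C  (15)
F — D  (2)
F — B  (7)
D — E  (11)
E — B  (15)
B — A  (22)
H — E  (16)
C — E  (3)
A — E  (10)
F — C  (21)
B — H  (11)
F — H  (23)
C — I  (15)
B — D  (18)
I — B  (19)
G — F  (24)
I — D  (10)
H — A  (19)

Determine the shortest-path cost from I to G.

Shortest distances from I:
I: 0
D: 10  (via I)
F: 12  (via D)
C: 15  (via I)
E: 18  (via C)
B: 19  (via I)
A: 20  (via I)
H: 30  (via B)
G: 36  (via F)
Shortest route: I–D–F–G = 36.

36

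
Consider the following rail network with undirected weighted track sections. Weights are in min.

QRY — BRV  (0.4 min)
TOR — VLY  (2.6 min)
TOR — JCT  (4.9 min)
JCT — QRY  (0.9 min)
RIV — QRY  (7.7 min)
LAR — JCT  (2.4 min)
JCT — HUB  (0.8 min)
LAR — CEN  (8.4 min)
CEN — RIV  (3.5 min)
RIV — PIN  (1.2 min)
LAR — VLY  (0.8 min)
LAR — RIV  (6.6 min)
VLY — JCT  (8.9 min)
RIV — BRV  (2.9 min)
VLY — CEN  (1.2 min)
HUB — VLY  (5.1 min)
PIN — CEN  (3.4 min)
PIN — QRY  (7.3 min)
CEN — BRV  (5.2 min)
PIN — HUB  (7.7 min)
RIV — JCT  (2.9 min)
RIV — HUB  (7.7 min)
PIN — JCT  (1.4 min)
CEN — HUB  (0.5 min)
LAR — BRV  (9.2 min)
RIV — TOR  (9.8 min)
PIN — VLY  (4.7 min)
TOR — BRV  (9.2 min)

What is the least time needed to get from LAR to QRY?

Compare a few routes:
LAR → VLY → CEN → HUB → JCT → QRY: 0.8+1.2+0.5+0.8+0.9 = 4.2
LAR → JCT → QRY: 2.4+0.9 = 3.3
LAR → VLY → HUB → JCT → QRY: 0.8+5.1+0.8+0.9 = 7.6
Cheapest is LAR → JCT → QRY at 3.3 min.

3.3 min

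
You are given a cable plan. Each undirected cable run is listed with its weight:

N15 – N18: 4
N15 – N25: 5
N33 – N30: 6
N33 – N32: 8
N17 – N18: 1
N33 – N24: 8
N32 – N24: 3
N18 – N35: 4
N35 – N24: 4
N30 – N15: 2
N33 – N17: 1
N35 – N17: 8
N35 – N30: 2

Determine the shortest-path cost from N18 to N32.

Shortest distances from N18:
N18: 0
N17: 1  (via N18)
N33: 2  (via N17)
N35: 4  (via N18)
N15: 4  (via N18)
N30: 6  (via N35)
N24: 8  (via N35)
N25: 9  (via N15)
N32: 10  (via N33)
Shortest route: N18–N17–N33–N32 = 10.

10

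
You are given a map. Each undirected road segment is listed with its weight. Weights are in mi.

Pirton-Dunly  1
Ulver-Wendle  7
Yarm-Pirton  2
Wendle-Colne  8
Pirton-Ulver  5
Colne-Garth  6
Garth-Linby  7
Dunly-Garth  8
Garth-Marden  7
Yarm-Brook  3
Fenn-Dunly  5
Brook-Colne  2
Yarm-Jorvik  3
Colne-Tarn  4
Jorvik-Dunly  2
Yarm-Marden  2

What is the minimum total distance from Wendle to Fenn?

18 mi

Running Dijkstra from Wendle:
Wendle: 0
Ulver: 7  (via Wendle)
Colne: 8  (via Wendle)
Brook: 10  (via Colne)
Pirton: 12  (via Ulver)
Tarn: 12  (via Colne)
Yarm: 13  (via Brook)
Dunly: 13  (via Pirton)
Garth: 14  (via Colne)
Jorvik: 15  (via Dunly)
Marden: 15  (via Yarm)
Fenn: 18  (via Dunly)
Shortest route: Wendle–Ulver–Pirton–Dunly–Fenn = 18 mi.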